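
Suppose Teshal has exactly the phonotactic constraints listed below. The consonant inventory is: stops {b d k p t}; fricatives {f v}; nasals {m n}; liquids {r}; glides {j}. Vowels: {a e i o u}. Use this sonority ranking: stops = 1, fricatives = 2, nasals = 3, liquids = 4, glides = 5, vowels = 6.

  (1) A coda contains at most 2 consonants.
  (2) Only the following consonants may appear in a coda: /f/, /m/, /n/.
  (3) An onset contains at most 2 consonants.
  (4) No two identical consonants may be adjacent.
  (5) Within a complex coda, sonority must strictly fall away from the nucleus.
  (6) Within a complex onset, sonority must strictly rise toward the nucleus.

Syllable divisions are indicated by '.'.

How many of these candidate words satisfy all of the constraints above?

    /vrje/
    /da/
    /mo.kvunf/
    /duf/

3

/vrje/ — violates constraint 3: syllable 1 onset /vrj/ has 3 consonants (> 2) → phonotactically illegal
/da/ — σ1 onset /d/, coda /∅/ ok → phonotactically legal
/mo.kvunf/ — σ1 onset /m/, coda /∅/ ok; σ2 onset /kv/ (1→2 rises), coda /nf/ (3→2 falls) ok → phonotactically legal
/duf/ — σ1 onset /d/, coda /f/ ok → phonotactically legal
Phonotactically legal: /da/, /mo.kvunf/, /duf/ → 3.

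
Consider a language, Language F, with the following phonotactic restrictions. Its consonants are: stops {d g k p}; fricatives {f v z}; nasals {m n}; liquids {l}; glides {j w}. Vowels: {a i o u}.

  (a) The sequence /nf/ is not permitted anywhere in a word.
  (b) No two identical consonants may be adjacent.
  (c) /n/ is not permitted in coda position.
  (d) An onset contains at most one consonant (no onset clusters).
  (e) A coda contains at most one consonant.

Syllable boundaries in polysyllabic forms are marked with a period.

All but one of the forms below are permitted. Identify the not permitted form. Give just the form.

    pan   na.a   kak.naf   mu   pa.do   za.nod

pan

pan — violates constraint (c): syllable 1 coda contains /n/ → not permitted
na.a — σ1 onset /n/, coda /∅/ ok; σ2 onset /∅/, coda /∅/ ok → permitted
kak.naf — σ1 onset /k/, coda /k/ ok; σ2 onset /n/, coda /f/ ok → permitted
mu — σ1 onset /m/, coda /∅/ ok → permitted
pa.do — σ1 onset /p/, coda /∅/ ok; σ2 onset /d/, coda /∅/ ok → permitted
za.nod — σ1 onset /z/, coda /∅/ ok; σ2 onset /n/, coda /d/ ok → permitted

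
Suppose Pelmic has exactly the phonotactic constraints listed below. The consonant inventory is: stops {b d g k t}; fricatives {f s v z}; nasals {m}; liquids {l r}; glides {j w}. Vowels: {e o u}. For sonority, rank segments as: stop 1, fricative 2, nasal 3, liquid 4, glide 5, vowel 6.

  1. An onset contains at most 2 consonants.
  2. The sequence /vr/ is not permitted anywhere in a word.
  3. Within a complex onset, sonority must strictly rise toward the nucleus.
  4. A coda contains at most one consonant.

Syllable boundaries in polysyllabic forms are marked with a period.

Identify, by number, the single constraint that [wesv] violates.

4

[wesv]: syllable 1 coda /sv/ has 2 consonants (> 1).
This is a violation of constraint 4: "A coda contains at most one consonant."
The remaining constraints (1, 2, 3) are satisfied.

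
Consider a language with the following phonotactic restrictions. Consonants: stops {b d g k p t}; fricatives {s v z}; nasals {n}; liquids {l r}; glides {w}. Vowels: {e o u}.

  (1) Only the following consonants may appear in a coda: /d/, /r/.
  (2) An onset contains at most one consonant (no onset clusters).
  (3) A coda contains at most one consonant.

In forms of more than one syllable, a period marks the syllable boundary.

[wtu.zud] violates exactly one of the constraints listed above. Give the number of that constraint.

[wtu.zud]: syllable 1 onset /wt/ has 2 consonants (> 1).
This is a violation of constraint 2: "An onset contains at most one consonant (no onset clusters)."
The remaining constraints (1, 3) are satisfied.

2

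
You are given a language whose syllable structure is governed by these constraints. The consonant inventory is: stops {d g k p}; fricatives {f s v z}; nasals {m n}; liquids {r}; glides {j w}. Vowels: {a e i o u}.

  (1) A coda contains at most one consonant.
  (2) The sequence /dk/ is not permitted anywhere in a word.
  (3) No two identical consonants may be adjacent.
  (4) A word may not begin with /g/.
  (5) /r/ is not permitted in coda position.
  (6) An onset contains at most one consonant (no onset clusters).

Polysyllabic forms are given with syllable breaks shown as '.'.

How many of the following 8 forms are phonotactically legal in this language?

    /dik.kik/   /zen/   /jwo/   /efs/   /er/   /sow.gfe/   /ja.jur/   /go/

1

/dik.kik/ — violates constraint 3: adjacent identical consonants /kk/ → phonotactically illegal
/zen/ — σ1 onset /z/, coda /n/ ok → phonotactically legal
/jwo/ — violates constraint 6: syllable 1 onset /jw/ has 2 consonants (> 1) → phonotactically illegal
/efs/ — violates constraint 1: syllable 1 coda /fs/ has 2 consonants (> 1) → phonotactically illegal
/er/ — violates constraint 5: syllable 1 coda contains /r/ → phonotactically illegal
/sow.gfe/ — violates constraint 6: syllable 2 onset /gf/ has 2 consonants (> 1) → phonotactically illegal
/ja.jur/ — violates constraint 5: syllable 2 coda contains /r/ → phonotactically illegal
/go/ — violates constraint 4: word begins with /g/ → phonotactically illegal
Phonotactically legal: /zen/ → 1.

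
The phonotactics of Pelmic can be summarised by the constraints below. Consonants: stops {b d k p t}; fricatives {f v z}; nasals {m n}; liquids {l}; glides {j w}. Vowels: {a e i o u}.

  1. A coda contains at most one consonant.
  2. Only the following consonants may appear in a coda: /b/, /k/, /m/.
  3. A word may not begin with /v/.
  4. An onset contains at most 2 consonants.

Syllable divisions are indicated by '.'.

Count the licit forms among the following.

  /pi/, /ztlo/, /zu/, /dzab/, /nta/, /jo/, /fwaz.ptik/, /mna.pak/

/pi/ — σ1 onset /p/, coda /∅/ ok → licit
/ztlo/ — violates constraint 4: syllable 1 onset /ztl/ has 3 consonants (> 2) → illicit
/zu/ — σ1 onset /z/, coda /∅/ ok → licit
/dzab/ — σ1 onset /dz/ (2C), coda /b/ ok → licit
/nta/ — σ1 onset /nt/ (2C), coda /∅/ ok → licit
/jo/ — σ1 onset /j/, coda /∅/ ok → licit
/fwaz.ptik/ — violates constraint 2: syllable 1 coda contains /z/, which is not a licensed coda consonant → illicit
/mna.pak/ — σ1 onset /mn/ (2C), coda /∅/ ok; σ2 onset /p/, coda /k/ ok → licit
Licit: /pi/, /zu/, /dzab/, /nta/, /jo/, /mna.pak/ → 6.

6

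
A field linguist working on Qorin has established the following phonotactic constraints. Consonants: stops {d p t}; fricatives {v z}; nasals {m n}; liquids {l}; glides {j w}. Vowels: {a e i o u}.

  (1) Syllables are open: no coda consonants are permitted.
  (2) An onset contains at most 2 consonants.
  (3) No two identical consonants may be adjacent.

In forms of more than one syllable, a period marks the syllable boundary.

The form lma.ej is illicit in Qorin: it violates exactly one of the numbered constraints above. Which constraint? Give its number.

1

lma.ej: syllable 2 coda /j/ has 1 consonant (> 0).
This is a violation of constraint 1: "Syllables are open: no coda consonants are permitted."
The remaining constraints (2, 3) are satisfied.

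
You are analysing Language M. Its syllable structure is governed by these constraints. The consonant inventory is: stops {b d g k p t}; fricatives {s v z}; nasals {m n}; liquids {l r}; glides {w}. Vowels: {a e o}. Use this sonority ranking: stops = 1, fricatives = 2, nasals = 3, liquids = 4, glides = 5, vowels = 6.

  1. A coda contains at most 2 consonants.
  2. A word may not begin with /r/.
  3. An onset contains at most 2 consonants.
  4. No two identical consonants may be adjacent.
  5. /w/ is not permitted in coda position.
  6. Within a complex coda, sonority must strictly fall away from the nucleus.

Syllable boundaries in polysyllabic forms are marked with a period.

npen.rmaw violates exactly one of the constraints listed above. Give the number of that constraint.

npen.rmaw: syllable 2 coda contains /w/.
This is a violation of constraint 5: "/w/ is not permitted in coda position."
The remaining constraints (1, 2, 3, 4, 6) are satisfied.

5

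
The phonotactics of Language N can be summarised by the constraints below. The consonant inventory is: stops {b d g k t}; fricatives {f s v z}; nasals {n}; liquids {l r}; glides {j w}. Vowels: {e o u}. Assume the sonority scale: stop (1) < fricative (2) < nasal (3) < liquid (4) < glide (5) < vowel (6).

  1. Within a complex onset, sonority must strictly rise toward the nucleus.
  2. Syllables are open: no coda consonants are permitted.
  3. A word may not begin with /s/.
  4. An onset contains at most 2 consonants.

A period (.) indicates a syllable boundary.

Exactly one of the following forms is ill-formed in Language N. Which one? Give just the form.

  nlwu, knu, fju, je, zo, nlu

nlwu

nlwu — violates constraint 4: syllable 1 onset /nlw/ has 3 consonants (> 2) → ill-formed
knu — σ1 onset /kn/ (1→3 rises), coda /∅/ ok → well-formed
fju — σ1 onset /fj/ (2→5 rises), coda /∅/ ok → well-formed
je — σ1 onset /j/, coda /∅/ ok → well-formed
zo — σ1 onset /z/, coda /∅/ ok → well-formed
nlu — σ1 onset /nl/ (3→4 rises), coda /∅/ ok → well-formed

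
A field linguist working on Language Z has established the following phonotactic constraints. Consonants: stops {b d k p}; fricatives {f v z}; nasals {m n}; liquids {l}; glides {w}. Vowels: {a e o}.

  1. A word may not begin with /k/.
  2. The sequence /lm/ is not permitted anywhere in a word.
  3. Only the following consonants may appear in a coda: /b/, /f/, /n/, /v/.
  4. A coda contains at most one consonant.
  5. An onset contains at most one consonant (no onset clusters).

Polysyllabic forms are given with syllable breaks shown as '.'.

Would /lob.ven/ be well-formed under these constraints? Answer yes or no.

yes

/lob.ven/ — σ1 onset /l/, coda /b/ ok; σ2 onset /v/, coda /n/ ok → well-formed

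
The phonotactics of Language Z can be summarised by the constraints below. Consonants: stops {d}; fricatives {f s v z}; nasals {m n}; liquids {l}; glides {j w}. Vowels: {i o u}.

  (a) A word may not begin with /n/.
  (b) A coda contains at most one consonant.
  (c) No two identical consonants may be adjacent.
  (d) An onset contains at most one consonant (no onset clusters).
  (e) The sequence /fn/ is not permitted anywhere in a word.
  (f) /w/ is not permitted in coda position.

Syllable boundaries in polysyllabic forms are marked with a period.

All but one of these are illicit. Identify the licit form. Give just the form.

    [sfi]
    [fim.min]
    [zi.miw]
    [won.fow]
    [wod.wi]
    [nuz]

[sfi] — violates constraint (d): syllable 1 onset /sf/ has 2 consonants (> 1) → illicit
[fim.min] — violates constraint (c): adjacent identical consonants /mm/ → illicit
[zi.miw] — violates constraint (f): syllable 2 coda contains /w/ → illicit
[won.fow] — violates constraint (f): syllable 2 coda contains /w/ → illicit
[wod.wi] — σ1 onset /w/, coda /d/ ok; σ2 onset /w/, coda /∅/ ok → licit
[nuz] — violates constraint (a): word begins with /n/ → illicit

[wod.wi]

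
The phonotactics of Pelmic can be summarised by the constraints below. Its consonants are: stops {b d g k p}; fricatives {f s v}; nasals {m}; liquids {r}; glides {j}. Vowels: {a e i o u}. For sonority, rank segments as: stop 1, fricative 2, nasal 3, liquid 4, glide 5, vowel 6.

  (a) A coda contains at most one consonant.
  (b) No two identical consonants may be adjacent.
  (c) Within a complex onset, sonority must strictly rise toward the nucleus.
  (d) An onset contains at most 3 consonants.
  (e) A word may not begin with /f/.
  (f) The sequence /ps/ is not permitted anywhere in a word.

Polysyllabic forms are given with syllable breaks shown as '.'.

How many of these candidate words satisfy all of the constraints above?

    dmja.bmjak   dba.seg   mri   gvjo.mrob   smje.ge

dmja.bmjak — σ1 onset /dmj/ (1→3→5 rises), coda /∅/ ok; σ2 onset /bmj/ (1→3→5 rises), coda /k/ ok → well-formed
dba.seg — violates constraint (c): syllable 1 onset /db/: /d/ (stop, 1) → /b/ (stop, 1) does not rise → ill-formed
mri — σ1 onset /mr/ (3→4 rises), coda /∅/ ok → well-formed
gvjo.mrob — σ1 onset /gvj/ (1→2→5 rises), coda /∅/ ok; σ2 onset /mr/ (3→4 rises), coda /b/ ok → well-formed
smje.ge — σ1 onset /smj/ (2→3→5 rises), coda /∅/ ok; σ2 onset /g/, coda /∅/ ok → well-formed
Well-formed: dmja.bmjak, mri, gvjo.mrob, smje.ge → 4.

4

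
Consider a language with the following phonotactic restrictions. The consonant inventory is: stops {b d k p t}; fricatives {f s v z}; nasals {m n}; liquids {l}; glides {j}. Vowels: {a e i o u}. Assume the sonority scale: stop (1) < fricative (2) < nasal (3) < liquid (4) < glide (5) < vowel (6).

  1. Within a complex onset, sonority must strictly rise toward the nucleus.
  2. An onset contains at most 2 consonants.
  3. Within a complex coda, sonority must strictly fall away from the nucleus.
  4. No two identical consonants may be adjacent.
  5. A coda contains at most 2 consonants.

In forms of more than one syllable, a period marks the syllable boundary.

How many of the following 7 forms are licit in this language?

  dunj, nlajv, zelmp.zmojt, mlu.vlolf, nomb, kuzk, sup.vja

dunj — violates constraint 3: syllable 1 coda /nj/: /n/ (nasal, 3) → /j/ (glide, 5) does not fall → illicit
nlajv — σ1 onset /nl/ (3→4 rises), coda /jv/ (5→2 falls) ok → licit
zelmp.zmojt — violates constraint 5: syllable 1 coda /lmp/ has 3 consonants (> 2) → illicit
mlu.vlolf — σ1 onset /ml/ (3→4 rises), coda /∅/ ok; σ2 onset /vl/ (2→4 rises), coda /lf/ (4→2 falls) ok → licit
nomb — σ1 onset /n/, coda /mb/ (3→1 falls) ok → licit
kuzk — σ1 onset /k/, coda /zk/ (2→1 falls) ok → licit
sup.vja — σ1 onset /s/, coda /p/ ok; σ2 onset /vj/ (2→5 rises), coda /∅/ ok → licit
Licit: nlajv, mlu.vlolf, nomb, kuzk, sup.vja → 5.

5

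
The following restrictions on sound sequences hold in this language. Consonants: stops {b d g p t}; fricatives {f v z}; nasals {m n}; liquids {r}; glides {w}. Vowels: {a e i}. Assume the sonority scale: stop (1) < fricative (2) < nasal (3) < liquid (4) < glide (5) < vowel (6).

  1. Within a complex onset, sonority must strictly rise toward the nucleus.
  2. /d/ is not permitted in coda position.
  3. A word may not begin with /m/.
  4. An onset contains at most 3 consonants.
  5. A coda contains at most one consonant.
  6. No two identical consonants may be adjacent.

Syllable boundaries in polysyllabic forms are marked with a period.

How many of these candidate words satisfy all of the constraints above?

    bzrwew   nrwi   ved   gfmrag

1

bzrwew — violates constraint 4: syllable 1 onset /bzrw/ has 4 consonants (> 3) → phonotactically illegal
nrwi — σ1 onset /nrw/ (3→4→5 rises), coda /∅/ ok → phonotactically legal
ved — violates constraint 2: syllable 1 coda contains /d/ → phonotactically illegal
gfmrag — violates constraint 4: syllable 1 onset /gfmr/ has 4 consonants (> 3) → phonotactically illegal
Phonotactically legal: nrwi → 1.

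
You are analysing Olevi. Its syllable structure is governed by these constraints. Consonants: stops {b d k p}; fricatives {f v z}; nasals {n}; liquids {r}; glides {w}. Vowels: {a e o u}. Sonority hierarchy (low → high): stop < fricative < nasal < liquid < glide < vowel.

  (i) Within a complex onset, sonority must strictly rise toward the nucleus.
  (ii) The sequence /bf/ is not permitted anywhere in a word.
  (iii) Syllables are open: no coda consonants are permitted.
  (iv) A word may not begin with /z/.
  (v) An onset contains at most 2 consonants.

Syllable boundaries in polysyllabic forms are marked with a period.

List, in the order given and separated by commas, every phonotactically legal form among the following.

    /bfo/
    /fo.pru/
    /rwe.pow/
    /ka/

/fo.pru/, /ka/

/bfo/ — violates constraint (ii): contains banned sequence /bf/ → phonotactically illegal
/fo.pru/ — σ1 onset /f/, coda /∅/ ok; σ2 onset /pr/ (1→4 rises), coda /∅/ ok → phonotactically legal
/rwe.pow/ — violates constraint (iii): syllable 2 coda /w/ has 1 consonant (> 0) → phonotactically illegal
/ka/ — σ1 onset /k/, coda /∅/ ok → phonotactically legal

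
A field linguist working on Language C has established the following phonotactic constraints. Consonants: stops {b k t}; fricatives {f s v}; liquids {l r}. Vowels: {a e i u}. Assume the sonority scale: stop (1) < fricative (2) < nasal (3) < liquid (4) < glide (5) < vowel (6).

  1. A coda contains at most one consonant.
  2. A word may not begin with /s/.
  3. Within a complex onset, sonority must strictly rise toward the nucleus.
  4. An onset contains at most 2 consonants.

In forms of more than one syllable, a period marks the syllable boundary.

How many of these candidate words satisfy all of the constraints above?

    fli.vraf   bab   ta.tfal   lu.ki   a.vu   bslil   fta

fli.vraf — σ1 onset /fl/ (2→4 rises), coda /∅/ ok; σ2 onset /vr/ (2→4 rises), coda /f/ ok → well-formed
bab — σ1 onset /b/, coda /b/ ok → well-formed
ta.tfal — σ1 onset /t/, coda /∅/ ok; σ2 onset /tf/ (1→2 rises), coda /l/ ok → well-formed
lu.ki — σ1 onset /l/, coda /∅/ ok; σ2 onset /k/, coda /∅/ ok → well-formed
a.vu — σ1 onset /∅/, coda /∅/ ok; σ2 onset /v/, coda /∅/ ok → well-formed
bslil — violates constraint 4: syllable 1 onset /bsl/ has 3 consonants (> 2) → ill-formed
fta — violates constraint 3: syllable 1 onset /ft/: /f/ (fricative, 2) → /t/ (stop, 1) does not rise → ill-formed
Well-formed: fli.vraf, bab, ta.tfal, lu.ki, a.vu → 5.

5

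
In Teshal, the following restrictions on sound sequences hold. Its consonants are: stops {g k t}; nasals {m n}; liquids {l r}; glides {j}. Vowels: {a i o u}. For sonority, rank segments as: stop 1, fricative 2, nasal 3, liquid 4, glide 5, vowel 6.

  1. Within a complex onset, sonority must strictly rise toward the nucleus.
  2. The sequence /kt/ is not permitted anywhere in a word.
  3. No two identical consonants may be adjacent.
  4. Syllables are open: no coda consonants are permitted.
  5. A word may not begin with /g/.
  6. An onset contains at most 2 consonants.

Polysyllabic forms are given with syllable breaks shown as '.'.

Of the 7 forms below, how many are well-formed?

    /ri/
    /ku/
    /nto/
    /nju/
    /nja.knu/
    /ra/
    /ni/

6

/ri/ — σ1 onset /r/, coda /∅/ ok → well-formed
/ku/ — σ1 onset /k/, coda /∅/ ok → well-formed
/nto/ — violates constraint 1: syllable 1 onset /nt/: /n/ (nasal, 3) → /t/ (stop, 1) does not rise → ill-formed
/nju/ — σ1 onset /nj/ (3→5 rises), coda /∅/ ok → well-formed
/nja.knu/ — σ1 onset /nj/ (3→5 rises), coda /∅/ ok; σ2 onset /kn/ (1→3 rises), coda /∅/ ok → well-formed
/ra/ — σ1 onset /r/, coda /∅/ ok → well-formed
/ni/ — σ1 onset /n/, coda /∅/ ok → well-formed
Well-formed: /ri/, /ku/, /nju/, /nja.knu/, /ra/, /ni/ → 6.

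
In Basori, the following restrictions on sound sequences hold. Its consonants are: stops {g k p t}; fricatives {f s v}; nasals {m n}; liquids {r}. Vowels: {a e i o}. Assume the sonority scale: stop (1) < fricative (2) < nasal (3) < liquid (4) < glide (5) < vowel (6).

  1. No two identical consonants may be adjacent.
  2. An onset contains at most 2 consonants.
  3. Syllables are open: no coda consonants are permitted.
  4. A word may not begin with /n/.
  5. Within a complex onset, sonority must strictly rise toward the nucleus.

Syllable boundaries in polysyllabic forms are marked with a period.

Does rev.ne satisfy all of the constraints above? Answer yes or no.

rev.ne — violates constraint 3: syllable 1 coda /v/ has 1 consonant (> 0) → ill-formed

no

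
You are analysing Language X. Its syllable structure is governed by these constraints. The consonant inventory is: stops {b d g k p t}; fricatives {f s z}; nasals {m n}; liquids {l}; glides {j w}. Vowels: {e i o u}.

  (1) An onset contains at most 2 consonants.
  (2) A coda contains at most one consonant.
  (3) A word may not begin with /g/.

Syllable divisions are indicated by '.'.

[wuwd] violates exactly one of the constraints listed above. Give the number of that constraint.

[wuwd]: syllable 1 coda /wd/ has 2 consonants (> 1).
This is a violation of constraint 2: "A coda contains at most one consonant."
The remaining constraints (1, 3) are satisfied.

2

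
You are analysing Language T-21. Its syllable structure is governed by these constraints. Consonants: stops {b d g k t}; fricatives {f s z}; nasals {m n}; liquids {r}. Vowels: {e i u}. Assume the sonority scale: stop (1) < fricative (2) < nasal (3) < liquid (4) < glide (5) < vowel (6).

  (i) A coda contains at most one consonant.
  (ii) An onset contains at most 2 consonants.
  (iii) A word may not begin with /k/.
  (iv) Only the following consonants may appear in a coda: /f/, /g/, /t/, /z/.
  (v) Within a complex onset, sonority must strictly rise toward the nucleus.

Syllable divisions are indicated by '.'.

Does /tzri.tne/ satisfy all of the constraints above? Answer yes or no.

no

/tzri.tne/ — violates constraint (ii): syllable 1 onset /tzr/ has 3 consonants (> 2) → phonotactically illegal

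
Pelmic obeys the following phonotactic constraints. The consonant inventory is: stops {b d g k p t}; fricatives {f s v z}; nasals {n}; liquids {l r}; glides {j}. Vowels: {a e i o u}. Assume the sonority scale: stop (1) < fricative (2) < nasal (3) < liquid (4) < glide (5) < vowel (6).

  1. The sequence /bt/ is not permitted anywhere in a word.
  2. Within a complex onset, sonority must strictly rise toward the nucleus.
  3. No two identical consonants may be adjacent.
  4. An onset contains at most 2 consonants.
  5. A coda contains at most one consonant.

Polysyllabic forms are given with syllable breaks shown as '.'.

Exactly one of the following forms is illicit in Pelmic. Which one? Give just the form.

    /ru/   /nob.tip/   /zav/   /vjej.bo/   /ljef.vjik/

/ru/ — σ1 onset /r/, coda /∅/ ok → licit
/nob.tip/ — violates constraint 1: contains banned sequence /bt/ → illicit
/zav/ — σ1 onset /z/, coda /v/ ok → licit
/vjej.bo/ — σ1 onset /vj/ (2→5 rises), coda /j/ ok; σ2 onset /b/, coda /∅/ ok → licit
/ljef.vjik/ — σ1 onset /lj/ (4→5 rises), coda /f/ ok; σ2 onset /vj/ (2→5 rises), coda /k/ ok → licit

/nob.tip/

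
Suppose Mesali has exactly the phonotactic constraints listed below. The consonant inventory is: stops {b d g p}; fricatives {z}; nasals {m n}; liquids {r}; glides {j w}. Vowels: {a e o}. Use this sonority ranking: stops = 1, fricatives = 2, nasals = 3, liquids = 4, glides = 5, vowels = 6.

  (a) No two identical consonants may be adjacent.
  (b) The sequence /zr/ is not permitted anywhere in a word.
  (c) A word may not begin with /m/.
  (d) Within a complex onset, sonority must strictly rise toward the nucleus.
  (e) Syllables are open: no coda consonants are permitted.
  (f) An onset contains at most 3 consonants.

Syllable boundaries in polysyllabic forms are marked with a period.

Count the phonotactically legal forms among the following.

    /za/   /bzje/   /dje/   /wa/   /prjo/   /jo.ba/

/za/ — σ1 onset /z/, coda /∅/ ok → phonotactically legal
/bzje/ — σ1 onset /bzj/ (1→2→5 rises), coda /∅/ ok → phonotactically legal
/dje/ — σ1 onset /dj/ (1→5 rises), coda /∅/ ok → phonotactically legal
/wa/ — σ1 onset /w/, coda /∅/ ok → phonotactically legal
/prjo/ — σ1 onset /prj/ (1→4→5 rises), coda /∅/ ok → phonotactically legal
/jo.ba/ — σ1 onset /j/, coda /∅/ ok; σ2 onset /b/, coda /∅/ ok → phonotactically legal
Phonotactically legal: /za/, /bzje/, /dje/, /wa/, /prjo/, /jo.ba/ → 6.

6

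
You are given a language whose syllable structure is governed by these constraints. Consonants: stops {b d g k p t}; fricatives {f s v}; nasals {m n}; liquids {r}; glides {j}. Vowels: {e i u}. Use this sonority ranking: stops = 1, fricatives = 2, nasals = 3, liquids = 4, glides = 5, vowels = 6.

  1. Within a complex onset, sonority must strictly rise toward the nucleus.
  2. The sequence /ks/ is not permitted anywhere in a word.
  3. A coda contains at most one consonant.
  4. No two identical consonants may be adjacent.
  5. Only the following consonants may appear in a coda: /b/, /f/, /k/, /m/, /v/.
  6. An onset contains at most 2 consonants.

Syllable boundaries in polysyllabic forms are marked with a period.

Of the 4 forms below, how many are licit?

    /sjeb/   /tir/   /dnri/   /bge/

/sjeb/ — σ1 onset /sj/ (2→5 rises), coda /b/ ok → licit
/tir/ — violates constraint 5: syllable 1 coda contains /r/, which is not a licensed coda consonant → illicit
/dnri/ — violates constraint 6: syllable 1 onset /dnr/ has 3 consonants (> 2) → illicit
/bge/ — violates constraint 1: syllable 1 onset /bg/: /b/ (stop, 1) → /g/ (stop, 1) does not rise → illicit
Licit: /sjeb/ → 1.

1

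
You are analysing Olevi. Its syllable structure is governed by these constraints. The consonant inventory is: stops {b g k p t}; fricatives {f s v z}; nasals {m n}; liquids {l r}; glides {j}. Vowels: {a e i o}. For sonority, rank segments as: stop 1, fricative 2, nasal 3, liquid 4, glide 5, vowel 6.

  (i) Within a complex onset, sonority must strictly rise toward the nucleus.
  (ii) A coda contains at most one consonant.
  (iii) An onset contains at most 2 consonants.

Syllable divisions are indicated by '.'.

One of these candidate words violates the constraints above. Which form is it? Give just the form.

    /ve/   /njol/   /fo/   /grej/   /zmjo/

/ve/ — σ1 onset /v/, coda /∅/ ok → well-formed
/njol/ — σ1 onset /nj/ (3→5 rises), coda /l/ ok → well-formed
/fo/ — σ1 onset /f/, coda /∅/ ok → well-formed
/grej/ — σ1 onset /gr/ (1→4 rises), coda /j/ ok → well-formed
/zmjo/ — violates constraint (iii): syllable 1 onset /zmj/ has 3 consonants (> 2) → ill-formed

/zmjo/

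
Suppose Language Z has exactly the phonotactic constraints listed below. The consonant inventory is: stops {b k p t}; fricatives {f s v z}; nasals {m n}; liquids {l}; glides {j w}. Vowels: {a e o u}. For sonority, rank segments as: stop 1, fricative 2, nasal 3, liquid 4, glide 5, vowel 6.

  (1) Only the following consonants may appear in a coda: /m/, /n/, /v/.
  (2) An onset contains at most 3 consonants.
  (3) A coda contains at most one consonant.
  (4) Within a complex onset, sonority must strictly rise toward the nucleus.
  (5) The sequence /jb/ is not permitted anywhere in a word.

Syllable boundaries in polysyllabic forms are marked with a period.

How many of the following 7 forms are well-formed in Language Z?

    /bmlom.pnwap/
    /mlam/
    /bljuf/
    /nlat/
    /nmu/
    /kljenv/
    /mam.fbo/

/bmlom.pnwap/ — violates constraint 1: syllable 2 coda contains /p/, which is not a licensed coda consonant → ill-formed
/mlam/ — σ1 onset /ml/ (3→4 rises), coda /m/ ok → well-formed
/bljuf/ — violates constraint 1: syllable 1 coda contains /f/, which is not a licensed coda consonant → ill-formed
/nlat/ — violates constraint 1: syllable 1 coda contains /t/, which is not a licensed coda consonant → ill-formed
/nmu/ — violates constraint 4: syllable 1 onset /nm/: /n/ (nasal, 3) → /m/ (nasal, 3) does not rise → ill-formed
/kljenv/ — violates constraint 3: syllable 1 coda /nv/ has 2 consonants (> 1) → ill-formed
/mam.fbo/ — violates constraint 4: syllable 2 onset /fb/: /f/ (fricative, 2) → /b/ (stop, 1) does not rise → ill-formed
Well-formed: /mlam/ → 1.

1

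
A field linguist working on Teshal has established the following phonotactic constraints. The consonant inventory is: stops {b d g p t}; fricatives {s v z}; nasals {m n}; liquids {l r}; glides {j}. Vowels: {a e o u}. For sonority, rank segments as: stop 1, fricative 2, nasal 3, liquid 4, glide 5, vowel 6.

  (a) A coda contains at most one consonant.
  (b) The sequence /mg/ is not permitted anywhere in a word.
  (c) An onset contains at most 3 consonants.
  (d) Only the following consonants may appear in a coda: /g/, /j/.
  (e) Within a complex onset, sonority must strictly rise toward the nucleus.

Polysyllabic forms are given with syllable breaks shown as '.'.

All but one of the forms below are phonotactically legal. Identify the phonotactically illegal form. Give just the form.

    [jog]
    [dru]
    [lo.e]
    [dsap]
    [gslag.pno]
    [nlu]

[dsap]

[jog] — σ1 onset /j/, coda /g/ ok → phonotactically legal
[dru] — σ1 onset /dr/ (1→4 rises), coda /∅/ ok → phonotactically legal
[lo.e] — σ1 onset /l/, coda /∅/ ok; σ2 onset /∅/, coda /∅/ ok → phonotactically legal
[dsap] — violates constraint (d): syllable 1 coda contains /p/, which is not a licensed coda consonant → phonotactically illegal
[gslag.pno] — σ1 onset /gsl/ (1→2→4 rises), coda /g/ ok; σ2 onset /pn/ (1→3 rises), coda /∅/ ok → phonotactically legal
[nlu] — σ1 onset /nl/ (3→4 rises), coda /∅/ ok → phonotactically legal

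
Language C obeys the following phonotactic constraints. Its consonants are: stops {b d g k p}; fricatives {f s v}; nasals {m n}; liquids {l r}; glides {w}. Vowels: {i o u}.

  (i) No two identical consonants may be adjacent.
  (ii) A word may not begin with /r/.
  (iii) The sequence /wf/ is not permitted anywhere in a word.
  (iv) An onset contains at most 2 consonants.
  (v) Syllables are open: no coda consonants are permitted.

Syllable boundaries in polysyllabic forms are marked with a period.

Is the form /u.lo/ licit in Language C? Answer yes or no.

/u.lo/ — σ1 onset /∅/, coda /∅/ ok; σ2 onset /l/, coda /∅/ ok → licit

yes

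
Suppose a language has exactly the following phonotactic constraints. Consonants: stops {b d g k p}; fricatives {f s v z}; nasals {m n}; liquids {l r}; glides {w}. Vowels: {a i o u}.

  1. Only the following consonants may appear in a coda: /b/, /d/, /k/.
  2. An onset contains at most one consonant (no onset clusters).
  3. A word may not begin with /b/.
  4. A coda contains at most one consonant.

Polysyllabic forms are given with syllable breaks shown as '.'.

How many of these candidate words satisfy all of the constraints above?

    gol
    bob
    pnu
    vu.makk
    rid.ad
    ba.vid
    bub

gol — violates constraint 1: syllable 1 coda contains /l/, which is not a licensed coda consonant → illicit
bob — violates constraint 3: word begins with /b/ → illicit
pnu — violates constraint 2: syllable 1 onset /pn/ has 2 consonants (> 1) → illicit
vu.makk — violates constraint 4: syllable 2 coda /kk/ has 2 consonants (> 1) → illicit
rid.ad — σ1 onset /r/, coda /d/ ok; σ2 onset /∅/, coda /d/ ok → licit
ba.vid — violates constraint 3: word begins with /b/ → illicit
bub — violates constraint 3: word begins with /b/ → illicit
Licit: rid.ad → 1.

1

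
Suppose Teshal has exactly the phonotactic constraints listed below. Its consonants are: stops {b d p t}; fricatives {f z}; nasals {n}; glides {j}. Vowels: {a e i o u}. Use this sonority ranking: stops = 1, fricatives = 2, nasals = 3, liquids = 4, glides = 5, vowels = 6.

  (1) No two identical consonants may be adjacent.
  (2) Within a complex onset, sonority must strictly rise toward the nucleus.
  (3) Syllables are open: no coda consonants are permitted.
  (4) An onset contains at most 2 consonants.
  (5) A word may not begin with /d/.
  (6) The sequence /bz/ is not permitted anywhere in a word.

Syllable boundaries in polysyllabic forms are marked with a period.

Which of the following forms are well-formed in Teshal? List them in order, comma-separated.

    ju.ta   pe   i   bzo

ju.ta — σ1 onset /j/, coda /∅/ ok; σ2 onset /t/, coda /∅/ ok → well-formed
pe — σ1 onset /p/, coda /∅/ ok → well-formed
i — σ1 onset /∅/, coda /∅/ ok → well-formed
bzo — violates constraint 6: contains banned sequence /bz/ → ill-formed

ju.ta, pe, i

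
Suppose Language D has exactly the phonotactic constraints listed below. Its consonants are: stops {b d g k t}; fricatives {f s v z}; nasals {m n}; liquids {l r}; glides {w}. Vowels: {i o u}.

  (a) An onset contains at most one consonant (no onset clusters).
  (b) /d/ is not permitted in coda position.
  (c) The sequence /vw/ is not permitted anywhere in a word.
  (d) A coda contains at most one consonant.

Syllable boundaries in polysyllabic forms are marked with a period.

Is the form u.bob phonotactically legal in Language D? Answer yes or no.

u.bob — σ1 onset /∅/, coda /∅/ ok; σ2 onset /b/, coda /b/ ok → phonotactically legal

yes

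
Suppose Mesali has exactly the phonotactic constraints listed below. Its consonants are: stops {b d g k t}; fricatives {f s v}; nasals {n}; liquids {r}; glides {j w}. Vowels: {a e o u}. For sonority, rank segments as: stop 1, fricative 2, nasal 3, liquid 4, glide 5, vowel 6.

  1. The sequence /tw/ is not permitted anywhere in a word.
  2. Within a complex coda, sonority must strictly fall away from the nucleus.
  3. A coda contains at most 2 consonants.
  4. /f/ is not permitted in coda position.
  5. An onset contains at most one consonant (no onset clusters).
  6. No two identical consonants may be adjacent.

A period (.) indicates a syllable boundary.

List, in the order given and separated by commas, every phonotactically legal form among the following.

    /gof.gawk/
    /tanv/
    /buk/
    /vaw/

/tanv/, /buk/, /vaw/

/gof.gawk/ — violates constraint 4: syllable 1 coda contains /f/ → phonotactically illegal
/tanv/ — σ1 onset /t/, coda /nv/ (3→2 falls) ok → phonotactically legal
/buk/ — σ1 onset /b/, coda /k/ ok → phonotactically legal
/vaw/ — σ1 onset /v/, coda /w/ ok → phonotactically legal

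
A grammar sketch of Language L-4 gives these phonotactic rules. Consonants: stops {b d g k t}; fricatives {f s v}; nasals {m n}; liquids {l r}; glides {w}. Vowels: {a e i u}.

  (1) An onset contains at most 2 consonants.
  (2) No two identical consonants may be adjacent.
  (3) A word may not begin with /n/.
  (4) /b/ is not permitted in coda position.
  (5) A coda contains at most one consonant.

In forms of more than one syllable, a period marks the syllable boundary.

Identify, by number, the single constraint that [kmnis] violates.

[kmnis]: syllable 1 onset /kmn/ has 3 consonants (> 2).
This is a violation of constraint 1: "An onset contains at most 2 consonants."
The remaining constraints (2, 3, 4, 5) are satisfied.

1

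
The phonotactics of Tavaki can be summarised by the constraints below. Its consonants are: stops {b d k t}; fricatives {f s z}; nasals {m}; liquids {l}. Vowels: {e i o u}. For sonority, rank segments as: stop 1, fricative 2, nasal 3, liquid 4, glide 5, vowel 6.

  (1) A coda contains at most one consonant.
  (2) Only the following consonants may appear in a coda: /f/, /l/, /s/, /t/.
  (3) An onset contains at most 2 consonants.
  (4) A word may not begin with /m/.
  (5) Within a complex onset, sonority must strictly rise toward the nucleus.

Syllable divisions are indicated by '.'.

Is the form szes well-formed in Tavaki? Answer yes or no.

no

szes — violates constraint 5: syllable 1 onset /sz/: /s/ (fricative, 2) → /z/ (fricative, 2) does not rise → ill-formed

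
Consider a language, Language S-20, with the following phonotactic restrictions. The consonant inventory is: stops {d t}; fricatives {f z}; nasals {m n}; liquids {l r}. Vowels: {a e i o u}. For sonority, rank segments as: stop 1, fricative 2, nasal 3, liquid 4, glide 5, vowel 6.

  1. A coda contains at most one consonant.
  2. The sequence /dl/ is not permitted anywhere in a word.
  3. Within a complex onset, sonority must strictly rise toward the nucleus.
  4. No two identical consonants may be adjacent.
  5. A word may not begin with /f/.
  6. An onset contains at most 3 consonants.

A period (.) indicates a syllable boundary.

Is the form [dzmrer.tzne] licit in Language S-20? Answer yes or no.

[dzmrer.tzne] — violates constraint 6: syllable 1 onset /dzmr/ has 4 consonants (> 3) → illicit

no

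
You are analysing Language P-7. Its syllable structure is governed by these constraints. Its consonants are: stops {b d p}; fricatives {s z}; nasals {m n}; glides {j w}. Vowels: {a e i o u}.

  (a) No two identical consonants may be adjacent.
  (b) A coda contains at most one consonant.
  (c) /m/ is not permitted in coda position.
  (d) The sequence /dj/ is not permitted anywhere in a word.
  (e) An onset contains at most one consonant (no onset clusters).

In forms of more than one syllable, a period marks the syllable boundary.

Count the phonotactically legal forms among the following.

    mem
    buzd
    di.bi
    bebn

mem — violates constraint (c): syllable 1 coda contains /m/ → phonotactically illegal
buzd — violates constraint (b): syllable 1 coda /zd/ has 2 consonants (> 1) → phonotactically illegal
di.bi — σ1 onset /d/, coda /∅/ ok; σ2 onset /b/, coda /∅/ ok → phonotactically legal
bebn — violates constraint (b): syllable 1 coda /bn/ has 2 consonants (> 1) → phonotactically illegal
Phonotactically legal: di.bi → 1.

1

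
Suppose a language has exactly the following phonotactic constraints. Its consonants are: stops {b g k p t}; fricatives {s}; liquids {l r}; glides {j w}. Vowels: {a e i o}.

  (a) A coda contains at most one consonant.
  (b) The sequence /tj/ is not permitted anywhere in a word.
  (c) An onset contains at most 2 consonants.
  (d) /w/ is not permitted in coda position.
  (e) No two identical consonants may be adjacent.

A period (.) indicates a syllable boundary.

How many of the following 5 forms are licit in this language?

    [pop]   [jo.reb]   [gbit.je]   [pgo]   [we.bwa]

4

[pop] — σ1 onset /p/, coda /p/ ok → licit
[jo.reb] — σ1 onset /j/, coda /∅/ ok; σ2 onset /r/, coda /b/ ok → licit
[gbit.je] — violates constraint (b): contains banned sequence /tj/ → illicit
[pgo] — σ1 onset /pg/ (2C), coda /∅/ ok → licit
[we.bwa] — σ1 onset /w/, coda /∅/ ok; σ2 onset /bw/ (2C), coda /∅/ ok → licit
Licit: [pop], [jo.reb], [pgo], [we.bwa] → 4.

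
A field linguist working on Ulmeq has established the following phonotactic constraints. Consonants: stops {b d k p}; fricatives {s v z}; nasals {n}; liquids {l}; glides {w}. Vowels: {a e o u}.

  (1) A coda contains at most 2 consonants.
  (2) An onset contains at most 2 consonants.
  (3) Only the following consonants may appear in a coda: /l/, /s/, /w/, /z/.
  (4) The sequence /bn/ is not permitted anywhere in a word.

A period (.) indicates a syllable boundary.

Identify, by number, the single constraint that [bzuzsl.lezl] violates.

[bzuzsl.lezl]: syllable 1 coda /zsl/ has 3 consonants (> 2).
This is a violation of constraint 1: "A coda contains at most 2 consonants."
The remaining constraints (2, 3, 4) are satisfied.

1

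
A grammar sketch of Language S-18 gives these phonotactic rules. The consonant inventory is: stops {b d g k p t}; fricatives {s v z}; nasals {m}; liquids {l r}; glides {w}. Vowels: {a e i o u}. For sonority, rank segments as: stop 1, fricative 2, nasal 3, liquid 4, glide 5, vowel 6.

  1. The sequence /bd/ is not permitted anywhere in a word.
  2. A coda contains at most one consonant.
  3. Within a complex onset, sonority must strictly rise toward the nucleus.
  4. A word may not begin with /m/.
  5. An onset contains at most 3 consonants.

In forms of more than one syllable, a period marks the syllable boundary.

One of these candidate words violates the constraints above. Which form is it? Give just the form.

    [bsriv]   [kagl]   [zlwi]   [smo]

[kagl]

[bsriv] — σ1 onset /bsr/ (1→2→4 rises), coda /v/ ok → phonotactically legal
[kagl] — violates constraint 2: syllable 1 coda /gl/ has 2 consonants (> 1) → phonotactically illegal
[zlwi] — σ1 onset /zlw/ (2→4→5 rises), coda /∅/ ok → phonotactically legal
[smo] — σ1 onset /sm/ (2→3 rises), coda /∅/ ok → phonotactically legal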